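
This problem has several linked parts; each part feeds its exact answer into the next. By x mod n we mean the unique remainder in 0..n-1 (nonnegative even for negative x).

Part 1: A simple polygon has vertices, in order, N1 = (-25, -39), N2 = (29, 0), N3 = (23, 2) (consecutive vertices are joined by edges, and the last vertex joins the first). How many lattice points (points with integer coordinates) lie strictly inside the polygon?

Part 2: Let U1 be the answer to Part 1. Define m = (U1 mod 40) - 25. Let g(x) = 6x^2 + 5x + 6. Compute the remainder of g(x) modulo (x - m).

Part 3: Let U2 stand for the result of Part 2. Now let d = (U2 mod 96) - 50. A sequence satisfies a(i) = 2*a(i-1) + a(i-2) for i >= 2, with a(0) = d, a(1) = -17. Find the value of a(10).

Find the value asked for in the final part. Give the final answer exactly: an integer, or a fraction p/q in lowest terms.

-68006

Part 1: cross terms: (-25*0 - 29*-39)=1131, (29*2 - 23*0)=58, (23*-39 - -25*2)=-847; twice the area = |342| = 342; area = 171; boundary points = 3 + 2 + 1 = 6; strictly interior points = area - boundary/2 + 1 = 169; answer 169
Part 2: U1 = 169; m = -16; remainder = value at the root: 6*(-16)^2 + 5*(-16)^1 + 6 = (1536) + (-80) + (6) = 1462; answer 1462
Part 3: U2 = 1462; d = -28; a(2) = 2*(-17) + 1*(-28) = -62; iterating: a(2)=-62, a(3)=-141, a(4)=-344, a(5)=-829, a(6)=-2002, a(7)=-4833, a(8)=-11668, a(9)=-28169, a(10)=-68006; answer -68006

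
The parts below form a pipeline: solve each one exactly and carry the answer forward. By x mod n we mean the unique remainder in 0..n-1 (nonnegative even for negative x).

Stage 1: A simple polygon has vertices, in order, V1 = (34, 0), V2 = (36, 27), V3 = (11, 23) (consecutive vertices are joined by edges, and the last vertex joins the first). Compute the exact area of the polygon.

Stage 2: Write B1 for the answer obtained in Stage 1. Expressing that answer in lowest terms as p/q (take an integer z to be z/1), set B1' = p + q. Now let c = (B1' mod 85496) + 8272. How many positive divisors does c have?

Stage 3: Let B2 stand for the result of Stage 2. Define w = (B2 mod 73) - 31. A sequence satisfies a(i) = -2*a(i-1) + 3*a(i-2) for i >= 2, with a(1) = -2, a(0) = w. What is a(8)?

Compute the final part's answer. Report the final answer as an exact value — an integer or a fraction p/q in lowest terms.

-44309

Stage 1: cross terms: (34*27 - 36*0)=918, (36*23 - 11*27)=531, (11*0 - 34*23)=-782; twice the area = |667| = 667; area = 667/2; answer 667/2
Stage 2: B1 = 667/2; threaded value p + q = 669; c = 8941; 8941 is prime, so its only divisors are 1 and 8941; count = 2; answer 2
Stage 3: B2 = 2; w = -29; a(2) = -2*(-2) + 3*(-29) = -83; iterating: a(2)=-83, a(3)=160, a(4)=-569, a(5)=1618, a(6)=-4943, a(7)=14740, a(8)=-44309; answer -44309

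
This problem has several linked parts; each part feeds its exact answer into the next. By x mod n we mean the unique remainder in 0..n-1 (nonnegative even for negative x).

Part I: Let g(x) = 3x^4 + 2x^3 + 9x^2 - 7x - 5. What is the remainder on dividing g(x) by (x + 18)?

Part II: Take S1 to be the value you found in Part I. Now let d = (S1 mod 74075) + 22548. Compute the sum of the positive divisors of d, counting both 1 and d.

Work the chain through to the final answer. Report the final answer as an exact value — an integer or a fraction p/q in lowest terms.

Part I: remainder = value at the root: 3*(-18)^4 + 2*(-18)^3 + 9*(-18)^2 - 7*(-18)^1 - 5 = (314928) + (-11664) + (2916) + (126) + (-5) = 306301; answer 306301
Part II: S1 = 306301; d = 32549; 32549 = 11^2 * 269; sigma = (1 + 11 + 121) * (1 + 269) = 133 * 270 = 35910; answer 35910

35910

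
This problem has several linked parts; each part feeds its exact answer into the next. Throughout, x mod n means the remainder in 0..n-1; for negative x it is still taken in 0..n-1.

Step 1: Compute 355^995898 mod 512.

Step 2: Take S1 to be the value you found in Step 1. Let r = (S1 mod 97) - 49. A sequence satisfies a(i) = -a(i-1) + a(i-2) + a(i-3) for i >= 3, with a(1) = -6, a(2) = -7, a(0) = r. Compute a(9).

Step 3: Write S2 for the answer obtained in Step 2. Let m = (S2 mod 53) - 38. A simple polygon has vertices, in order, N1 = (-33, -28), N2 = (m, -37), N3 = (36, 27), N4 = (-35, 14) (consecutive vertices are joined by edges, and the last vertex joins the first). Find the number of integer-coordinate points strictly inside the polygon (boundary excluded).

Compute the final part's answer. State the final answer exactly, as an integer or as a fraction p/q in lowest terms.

2418

Step 1: squarings mod 512: 355^1=355, 355^2=73, 355^4=209, 355^8=161, 355^16=321, 355^32=129, 355^64=257, 355^128=1, 355^256=1, 355^512=1, 355^1024=1, 355^2048=1, 355^4096=1, 355^8192=1, 355^16384=1, 355^32768=1, 355^65536=1, 355^131072=1, 355^262144=1, 355^524288=1; 355^995898 = 355^2 * 355^8 * 355^16 * 355^32 * 355^512 * 355^4096 * 355^8192 * 355^65536 * 355^131072 * 355^262144 * 355^524288 = 425 (mod 512); answer 425
Step 2: S1 = 425; r = -12; a(3) = -1*(-7) + 1*(-6) + 1*(-12) = -11; iterating: a(3)=-11, a(4)=-2, a(5)=-16, a(6)=3, a(7)=-21, a(8)=8, a(9)=-26; answer -26
Step 3: S2 = -26; m = -11; cross terms: (-33*-37 - -11*-28)=913, (-11*27 - 36*-37)=1035, (36*14 - -35*27)=1449, (-35*-28 - -33*14)=1442; twice the area = |4839| = 4839; area = 4839/2; boundary points = 1 + 1 + 1 + 2 = 5; strictly interior points = area - boundary/2 + 1 = 2418; answer 2418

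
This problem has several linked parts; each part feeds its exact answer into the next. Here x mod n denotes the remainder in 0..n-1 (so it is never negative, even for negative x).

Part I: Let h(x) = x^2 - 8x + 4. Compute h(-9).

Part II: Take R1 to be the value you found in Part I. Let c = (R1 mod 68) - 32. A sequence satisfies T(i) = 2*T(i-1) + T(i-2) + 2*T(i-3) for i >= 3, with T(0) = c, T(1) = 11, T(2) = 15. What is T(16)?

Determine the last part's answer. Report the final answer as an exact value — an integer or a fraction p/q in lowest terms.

9112499

Part I: 1*(-9)^2 - 8*(-9)^1 + 4 = (81) + (72) + (4) = 157; answer 157
Part II: R1 = 157; c = -11; T(3) = 2*(15) + 1*(11) + 2*(-11) = 19; iterating: T(3)=19, T(4)=75, T(5)=199, T(6)=511, T(7)=1371, T(8)=3651, T(9)=9695, T(10)=25783, T(11)=68563, T(12)=182299, T(13)=484727, T(14)=1288879, T(15)=3427083, T(16)=9112499; answer 9112499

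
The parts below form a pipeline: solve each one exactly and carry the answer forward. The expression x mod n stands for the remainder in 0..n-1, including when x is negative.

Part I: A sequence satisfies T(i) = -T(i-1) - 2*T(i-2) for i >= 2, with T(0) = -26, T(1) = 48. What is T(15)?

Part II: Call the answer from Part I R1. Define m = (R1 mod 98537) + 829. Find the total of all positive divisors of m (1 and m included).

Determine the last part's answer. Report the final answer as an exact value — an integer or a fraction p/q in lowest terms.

Part I: T(2) = -1*(48) - 2*(-26) = 4; iterating: T(2)=4, T(3)=-100, T(4)=92, T(5)=108, T(6)=-292, T(7)=76, T(8)=508, T(9)=-660, T(10)=-356, T(11)=1676, T(12)=-964, T(13)=-2388, T(14)=4316, T(15)=460; answer 460
Part II: R1 = 460; m = 1289; 1289 is prime, so its only divisors are 1 and 1289; sigma = 1 + 1289 = 1290; answer 1290

1290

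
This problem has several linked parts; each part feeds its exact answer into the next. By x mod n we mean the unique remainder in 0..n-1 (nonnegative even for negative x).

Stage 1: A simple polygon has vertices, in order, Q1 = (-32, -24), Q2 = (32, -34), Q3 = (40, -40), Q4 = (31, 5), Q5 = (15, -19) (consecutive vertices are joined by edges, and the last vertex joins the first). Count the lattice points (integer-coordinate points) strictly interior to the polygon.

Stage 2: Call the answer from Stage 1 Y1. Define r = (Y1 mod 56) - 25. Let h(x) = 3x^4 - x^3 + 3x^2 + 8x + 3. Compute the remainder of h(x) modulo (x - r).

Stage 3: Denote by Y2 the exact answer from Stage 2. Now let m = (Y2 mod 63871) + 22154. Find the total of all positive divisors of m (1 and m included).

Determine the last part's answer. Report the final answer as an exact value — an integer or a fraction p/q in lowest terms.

Stage 1: cross terms: (-32*-34 - 32*-24)=1856, (32*-40 - 40*-34)=80, (40*5 - 31*-40)=1440, (31*-19 - 15*5)=-664, (15*-24 - -32*-19)=-968; twice the area = |1744| = 1744; area = 872; boundary points = 2 + 2 + 9 + 8 + 1 = 22; strictly interior points = area - boundary/2 + 1 = 862; answer 862
Stage 2: Y1 = 862; r = -3; remainder = value at the root: 3*(-3)^4 - 1*(-3)^3 + 3*(-3)^2 + 8*(-3)^1 + 3 = (243) + (27) + (27) + (-24) + (3) = 276; answer 276
Stage 3: Y2 = 276; m = 22430; 22430 = 2 * 5 * 2243; sigma = (1 + 2) * (1 + 5) * (1 + 2243) = 3 * 6 * 2244 = 40392; answer 40392

40392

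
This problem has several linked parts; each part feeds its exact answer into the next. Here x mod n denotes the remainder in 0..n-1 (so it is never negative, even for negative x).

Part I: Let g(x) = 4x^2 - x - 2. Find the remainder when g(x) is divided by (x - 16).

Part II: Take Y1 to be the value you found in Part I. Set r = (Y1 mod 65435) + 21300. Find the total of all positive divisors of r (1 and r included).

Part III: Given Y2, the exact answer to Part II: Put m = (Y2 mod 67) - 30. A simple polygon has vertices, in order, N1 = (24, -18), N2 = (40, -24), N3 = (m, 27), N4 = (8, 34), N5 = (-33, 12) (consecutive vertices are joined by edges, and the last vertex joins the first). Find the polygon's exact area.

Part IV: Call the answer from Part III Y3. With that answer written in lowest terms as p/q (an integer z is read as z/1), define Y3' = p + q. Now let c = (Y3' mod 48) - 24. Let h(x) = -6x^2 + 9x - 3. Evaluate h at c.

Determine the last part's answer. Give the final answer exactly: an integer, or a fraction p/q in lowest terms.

-1134

Part I: remainder = value at the root: 4*(16)^2 - 1*(16)^1 - 2 = (1024) + (-16) + (-2) = 1006; answer 1006
Part II: Y1 = 1006; r = 22306; 22306 = 2 * 19 * 587; sigma = (1 + 2) * (1 + 19) * (1 + 587) = 3 * 20 * 588 = 35280; answer 35280
Part III: Y2 = 35280; m = 8; cross terms: (24*-24 - 40*-18)=144, (40*27 - 8*-24)=1272, (8*34 - 8*27)=56, (8*12 - -33*34)=1218, (-33*-18 - 24*12)=306; twice the area = |2996| = 2996; area = 1498; answer 1498
Part IV: Y3 = 1498; threaded value p + q = 1499; c = -13; -6*(-13)^2 + 9*(-13)^1 - 3 = (-1014) + (-117) + (-3) = -1134; answer -1134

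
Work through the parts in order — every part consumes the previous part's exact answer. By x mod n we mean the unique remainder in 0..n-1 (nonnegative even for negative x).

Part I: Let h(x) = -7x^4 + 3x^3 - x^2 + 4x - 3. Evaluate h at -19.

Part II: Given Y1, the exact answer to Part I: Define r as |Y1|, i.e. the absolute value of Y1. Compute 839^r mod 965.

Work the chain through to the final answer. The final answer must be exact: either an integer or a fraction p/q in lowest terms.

Part I: -7*(-19)^4 + 3*(-19)^3 - 1*(-19)^2 + 4*(-19)^1 - 3 = (-912247) + (-20577) + (-361) + (-76) + (-3) = -933264; answer -933264
Part II: Y1 = -933264; r = 933264; squarings mod 965: 839^1=839, 839^2=436, 839^4=956, 839^8=81, 839^16=771, 839^32=1, 839^64=1, 839^128=1, 839^256=1, 839^512=1, 839^1024=1, 839^2048=1, 839^4096=1, 839^8192=1, 839^16384=1, 839^32768=1, 839^65536=1, 839^131072=1, 839^262144=1, 839^524288=1; 839^933264 = 839^16 * 839^128 * 839^256 * 839^1024 * 839^2048 * 839^4096 * 839^8192 * 839^131072 * 839^262144 * 839^524288 = 771 (mod 965); answer 771

771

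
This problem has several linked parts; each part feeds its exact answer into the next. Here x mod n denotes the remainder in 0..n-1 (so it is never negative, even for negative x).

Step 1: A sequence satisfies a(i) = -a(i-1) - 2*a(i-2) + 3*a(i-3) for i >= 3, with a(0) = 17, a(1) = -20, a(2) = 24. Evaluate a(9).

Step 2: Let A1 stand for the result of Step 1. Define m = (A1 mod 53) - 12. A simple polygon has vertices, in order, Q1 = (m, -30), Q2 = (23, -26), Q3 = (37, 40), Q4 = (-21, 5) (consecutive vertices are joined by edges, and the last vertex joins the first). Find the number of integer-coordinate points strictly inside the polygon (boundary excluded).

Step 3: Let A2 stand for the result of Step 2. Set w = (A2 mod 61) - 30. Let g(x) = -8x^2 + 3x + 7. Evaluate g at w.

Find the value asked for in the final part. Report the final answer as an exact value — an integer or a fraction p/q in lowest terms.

Step 1: a(3) = -1*(24) - 2*(-20) + 3*(17) = 67; iterating: a(3)=67, a(4)=-175, a(5)=113, a(6)=438, a(7)=-1189, a(8)=652, a(9)=3040; answer 3040
Step 2: A1 = 3040; m = 7; cross terms: (7*-26 - 23*-30)=508, (23*40 - 37*-26)=1882, (37*5 - -21*40)=1025, (-21*-30 - 7*5)=595; twice the area = |4010| = 4010; area = 2005; boundary points = 4 + 2 + 1 + 7 = 14; strictly interior points = area - boundary/2 + 1 = 1999; answer 1999
Step 3: A2 = 1999; w = 17; -8*(17)^2 + 3*(17)^1 + 7 = (-2312) + (51) + (7) = -2254; answer -2254

-2254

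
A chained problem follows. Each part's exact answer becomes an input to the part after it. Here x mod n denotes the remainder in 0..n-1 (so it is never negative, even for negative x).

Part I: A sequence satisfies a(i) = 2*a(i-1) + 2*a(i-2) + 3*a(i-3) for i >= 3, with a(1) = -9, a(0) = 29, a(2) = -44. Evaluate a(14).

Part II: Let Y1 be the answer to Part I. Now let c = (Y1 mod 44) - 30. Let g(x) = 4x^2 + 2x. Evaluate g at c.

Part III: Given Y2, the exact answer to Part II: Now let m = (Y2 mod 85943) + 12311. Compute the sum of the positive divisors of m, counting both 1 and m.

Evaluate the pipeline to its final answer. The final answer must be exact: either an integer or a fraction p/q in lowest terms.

Part I: a(3) = 2*(-44) + 2*(-9) + 3*(29) = -19; iterating: a(3)=-19, a(4)=-153, a(5)=-476, a(6)=-1315, a(7)=-4041, a(8)=-12140, a(9)=-36307, a(10)=-109017, a(11)=-327068, a(12)=-981091, a(13)=-2943369, a(14)=-8830124; answer -8830124
Part II: Y1 = -8830124; c = -14; 4*(-14)^2 + 2*(-14)^1 = (784) + (-28) = 756; answer 756
Part III: Y2 = 756; m = 13067; 13067 = 73 * 179; sigma = (1 + 73) * (1 + 179) = 74 * 180 = 13320; answer 13320

13320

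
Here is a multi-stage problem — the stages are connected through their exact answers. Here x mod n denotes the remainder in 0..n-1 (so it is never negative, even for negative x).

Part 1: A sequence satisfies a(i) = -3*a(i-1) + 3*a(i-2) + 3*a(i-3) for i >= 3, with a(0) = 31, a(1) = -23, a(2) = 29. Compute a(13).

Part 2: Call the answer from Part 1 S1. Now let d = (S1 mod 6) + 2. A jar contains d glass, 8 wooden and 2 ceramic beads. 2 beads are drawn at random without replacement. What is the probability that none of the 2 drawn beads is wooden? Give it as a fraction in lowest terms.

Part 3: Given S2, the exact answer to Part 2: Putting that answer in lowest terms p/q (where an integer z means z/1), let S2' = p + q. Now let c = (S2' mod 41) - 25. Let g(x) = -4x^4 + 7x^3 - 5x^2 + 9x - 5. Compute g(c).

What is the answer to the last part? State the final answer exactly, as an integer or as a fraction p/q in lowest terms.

Part 1: a(3) = -3*(29) + 3*(-23) + 3*(31) = -63; iterating: a(3)=-63, a(4)=207, a(5)=-723, a(6)=2601, a(7)=-9351, a(8)=33687, a(9)=-121311, a(10)=436941, a(11)=-1573695, a(12)=5667975, a(13)=-20414187; answer -20414187
Part 2: S1 = -20414187; d = 5; total draws C(15,2) = 105; favorable C(7,2) = 21; P = 1/5; answer 1/5
Part 3: S2 = 1/5; threaded value p + q = 6; c = -19; -4*(-19)^4 + 7*(-19)^3 - 5*(-19)^2 + 9*(-19)^1 - 5 = (-521284) + (-48013) + (-1805) + (-171) + (-5) = -571278; answer -571278

-571278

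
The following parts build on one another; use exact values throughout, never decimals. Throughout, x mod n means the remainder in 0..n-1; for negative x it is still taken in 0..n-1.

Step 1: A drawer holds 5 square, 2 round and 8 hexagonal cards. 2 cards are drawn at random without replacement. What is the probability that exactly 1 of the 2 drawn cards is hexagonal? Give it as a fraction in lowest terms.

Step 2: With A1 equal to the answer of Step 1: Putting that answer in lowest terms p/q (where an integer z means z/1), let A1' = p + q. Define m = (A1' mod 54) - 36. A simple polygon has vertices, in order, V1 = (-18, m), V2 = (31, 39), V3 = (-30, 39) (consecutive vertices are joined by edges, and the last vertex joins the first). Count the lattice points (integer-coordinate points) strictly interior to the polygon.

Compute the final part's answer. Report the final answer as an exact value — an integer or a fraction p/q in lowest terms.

1554

Step 1: total draws C(15,2) = 105; favorable C(8,1)*C(7,1) = 56; P = 8/15; answer 8/15
Step 2: A1 = 8/15; threaded value p + q = 23; m = -13; cross terms: (-18*39 - 31*-13)=-299, (31*39 - -30*39)=2379, (-30*-13 - -18*39)=1092; twice the area = |3172| = 3172; area = 1586; boundary points = 1 + 61 + 4 = 66; strictly interior points = area - boundary/2 + 1 = 1554; answer 1554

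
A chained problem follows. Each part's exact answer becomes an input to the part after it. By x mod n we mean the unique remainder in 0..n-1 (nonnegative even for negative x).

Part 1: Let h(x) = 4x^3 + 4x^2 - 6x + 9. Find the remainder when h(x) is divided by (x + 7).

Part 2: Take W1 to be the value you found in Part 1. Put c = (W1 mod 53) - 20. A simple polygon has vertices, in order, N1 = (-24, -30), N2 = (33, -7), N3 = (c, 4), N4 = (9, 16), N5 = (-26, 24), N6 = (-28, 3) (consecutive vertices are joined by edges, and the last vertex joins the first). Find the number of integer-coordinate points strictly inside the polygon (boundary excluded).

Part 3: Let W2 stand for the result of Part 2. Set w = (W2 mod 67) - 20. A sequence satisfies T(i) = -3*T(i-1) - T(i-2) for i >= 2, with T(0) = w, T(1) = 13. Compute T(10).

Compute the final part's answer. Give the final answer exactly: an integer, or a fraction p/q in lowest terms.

Part 1: remainder = value at the root: 4*(-7)^3 + 4*(-7)^2 - 6*(-7)^1 + 9 = (-1372) + (196) + (42) + (9) = -1125; answer -1125
Part 2: W1 = -1125; c = 21; cross terms: (-24*-7 - 33*-30)=1158, (33*4 - 21*-7)=279, (21*16 - 9*4)=300, (9*24 - -26*16)=632, (-26*3 - -28*24)=594, (-28*-30 - -24*3)=912; twice the area = |3875| = 3875; area = 3875/2; boundary points = 1 + 1 + 12 + 1 + 1 + 1 = 17; strictly interior points = area - boundary/2 + 1 = 1930; answer 1930
Part 3: W2 = 1930; w = 34; T(2) = -3*(13) - 1*(34) = -73; iterating: T(2)=-73, T(3)=206, T(4)=-545, T(5)=1429, T(6)=-3742, T(7)=9797, T(8)=-25649, T(9)=67150, T(10)=-175801; answer -175801

-175801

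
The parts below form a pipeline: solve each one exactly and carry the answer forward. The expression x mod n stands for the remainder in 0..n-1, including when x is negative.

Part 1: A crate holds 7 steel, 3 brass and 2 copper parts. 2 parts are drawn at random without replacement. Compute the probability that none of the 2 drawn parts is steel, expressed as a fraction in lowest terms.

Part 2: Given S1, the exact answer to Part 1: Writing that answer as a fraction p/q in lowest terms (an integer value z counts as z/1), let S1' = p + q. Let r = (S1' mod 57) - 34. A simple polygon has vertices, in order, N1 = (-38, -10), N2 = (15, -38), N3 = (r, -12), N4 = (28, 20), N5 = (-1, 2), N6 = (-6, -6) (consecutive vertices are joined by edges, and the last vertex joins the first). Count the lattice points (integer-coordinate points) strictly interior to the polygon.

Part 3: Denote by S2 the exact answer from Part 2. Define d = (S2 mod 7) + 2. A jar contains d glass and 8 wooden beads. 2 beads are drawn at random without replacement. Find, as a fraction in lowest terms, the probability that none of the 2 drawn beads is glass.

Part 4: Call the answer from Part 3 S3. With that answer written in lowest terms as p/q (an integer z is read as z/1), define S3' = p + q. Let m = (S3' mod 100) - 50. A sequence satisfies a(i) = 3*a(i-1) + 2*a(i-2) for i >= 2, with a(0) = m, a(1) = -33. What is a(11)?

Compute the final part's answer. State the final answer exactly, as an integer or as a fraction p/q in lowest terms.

Part 1: total draws C(12,2) = 66; favorable C(5,2) = 10; P = 5/33; answer 5/33
Part 2: S1 = 5/33; threaded value p + q = 38; r = 4; cross terms: (-38*-38 - 15*-10)=1594, (15*-12 - 4*-38)=-28, (4*20 - 28*-12)=416, (28*2 - -1*20)=76, (-1*-6 - -6*2)=18, (-6*-10 - -38*-6)=-168; twice the area = |1908| = 1908; area = 954; boundary points = 1 + 1 + 8 + 1 + 1 + 4 = 16; strictly interior points = area - boundary/2 + 1 = 947; answer 947
Part 3: S2 = 947; d = 4; total draws C(12,2) = 66; favorable C(8,2) = 28; P = 14/33; answer 14/33
Part 4: S3 = 14/33; threaded value p + q = 47; m = -3; a(2) = 3*(-33) + 2*(-3) = -105; iterating: a(2)=-105, a(3)=-381, a(4)=-1353, a(5)=-4821, a(6)=-17169, a(7)=-61149, a(8)=-217785, a(9)=-775653, a(10)=-2762529, a(11)=-9838893; answer -9838893

-9838893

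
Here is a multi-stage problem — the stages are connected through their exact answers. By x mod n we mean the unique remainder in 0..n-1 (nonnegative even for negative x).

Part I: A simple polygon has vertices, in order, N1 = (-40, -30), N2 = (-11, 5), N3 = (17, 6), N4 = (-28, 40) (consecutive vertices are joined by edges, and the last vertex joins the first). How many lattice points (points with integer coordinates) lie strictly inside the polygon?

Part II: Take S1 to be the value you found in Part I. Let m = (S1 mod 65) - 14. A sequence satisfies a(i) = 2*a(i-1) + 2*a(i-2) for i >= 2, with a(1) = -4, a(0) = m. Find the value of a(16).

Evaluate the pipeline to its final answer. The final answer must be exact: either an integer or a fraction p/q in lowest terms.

Part I: cross terms: (-40*5 - -11*-30)=-530, (-11*6 - 17*5)=-151, (17*40 - -28*6)=848, (-28*-30 - -40*40)=2440; twice the area = |2607| = 2607; area = 2607/2; boundary points = 1 + 1 + 1 + 2 = 5; strictly interior points = area - boundary/2 + 1 = 1302; answer 1302
Part II: S1 = 1302; m = -12; a(2) = 2*(-4) + 2*(-12) = -32; iterating: a(2)=-32, a(3)=-72, a(4)=-208, a(5)=-560, a(6)=-1536, a(7)=-4192, a(8)=-11456, a(9)=-31296, a(10)=-85504, a(11)=-233600, a(12)=-638208, a(13)=-1743616, a(14)=-4763648, a(15)=-13014528, a(16)=-35556352; answer -35556352

-35556352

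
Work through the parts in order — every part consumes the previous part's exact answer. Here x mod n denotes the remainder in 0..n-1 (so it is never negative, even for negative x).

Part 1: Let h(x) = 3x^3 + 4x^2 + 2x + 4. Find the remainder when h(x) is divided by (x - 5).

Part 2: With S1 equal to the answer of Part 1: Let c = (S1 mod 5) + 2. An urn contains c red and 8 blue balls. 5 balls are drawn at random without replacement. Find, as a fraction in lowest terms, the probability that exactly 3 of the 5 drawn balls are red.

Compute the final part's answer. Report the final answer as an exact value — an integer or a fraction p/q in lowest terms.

Part 1: remainder = value at the root: 3*(5)^3 + 4*(5)^2 + 2*(5)^1 + 4 = (375) + (100) + (10) + (4) = 489; answer 489
Part 2: S1 = 489; c = 6; total draws C(14,5) = 2002; favorable C(6,3)*C(8,2) = 560; P = 40/143; answer 40/143

40/143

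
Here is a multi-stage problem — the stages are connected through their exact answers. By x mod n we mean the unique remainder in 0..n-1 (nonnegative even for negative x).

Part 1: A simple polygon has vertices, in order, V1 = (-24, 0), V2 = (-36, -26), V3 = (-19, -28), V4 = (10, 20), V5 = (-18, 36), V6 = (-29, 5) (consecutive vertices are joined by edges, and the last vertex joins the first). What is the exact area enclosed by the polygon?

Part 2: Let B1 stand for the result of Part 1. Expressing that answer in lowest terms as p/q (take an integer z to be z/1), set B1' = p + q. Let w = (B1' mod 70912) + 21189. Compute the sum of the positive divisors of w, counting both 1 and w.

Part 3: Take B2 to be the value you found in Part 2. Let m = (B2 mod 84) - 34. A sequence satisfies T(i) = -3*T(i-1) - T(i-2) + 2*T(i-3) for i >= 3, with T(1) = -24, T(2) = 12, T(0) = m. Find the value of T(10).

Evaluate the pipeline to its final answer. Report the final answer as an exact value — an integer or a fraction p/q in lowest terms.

-10932

Part 1: cross terms: (-24*-26 - -36*0)=624, (-36*-28 - -19*-26)=514, (-19*20 - 10*-28)=-100, (10*36 - -18*20)=720, (-18*5 - -29*36)=954, (-29*0 - -24*5)=120; twice the area = |2832| = 2832; area = 1416; answer 1416
Part 2: B1 = 1416; threaded value p + q = 1417; w = 22606; 22606 = 2 * 89 * 127; sigma = (1 + 2) * (1 + 89) * (1 + 127) = 3 * 90 * 128 = 34560; answer 34560
Part 3: B2 = 34560; m = 2; T(3) = -3*(12) - 1*(-24) + 2*(2) = -8; iterating: T(3)=-8, T(4)=-36, T(5)=140, T(6)=-400, T(7)=988, T(8)=-2284, T(9)=5064, T(10)=-10932; answer -10932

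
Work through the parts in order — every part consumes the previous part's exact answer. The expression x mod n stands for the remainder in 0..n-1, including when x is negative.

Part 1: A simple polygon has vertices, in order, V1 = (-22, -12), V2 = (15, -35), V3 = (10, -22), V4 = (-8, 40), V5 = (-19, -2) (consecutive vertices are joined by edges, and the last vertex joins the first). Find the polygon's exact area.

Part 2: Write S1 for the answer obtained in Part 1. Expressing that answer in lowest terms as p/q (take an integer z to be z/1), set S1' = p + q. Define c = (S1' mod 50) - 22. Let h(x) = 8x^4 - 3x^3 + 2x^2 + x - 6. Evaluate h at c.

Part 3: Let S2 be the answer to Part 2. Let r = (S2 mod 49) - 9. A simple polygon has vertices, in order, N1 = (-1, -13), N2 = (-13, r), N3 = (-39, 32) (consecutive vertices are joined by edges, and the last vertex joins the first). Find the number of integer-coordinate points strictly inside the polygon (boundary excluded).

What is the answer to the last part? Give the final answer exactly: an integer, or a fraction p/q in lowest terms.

571

Part 1: cross terms: (-22*-35 - 15*-12)=950, (15*-22 - 10*-35)=20, (10*40 - -8*-22)=224, (-8*-2 - -19*40)=776, (-19*-12 - -22*-2)=184; twice the area = |2154| = 2154; area = 1077; answer 1077
Part 2: S1 = 1077; threaded value p + q = 1078; c = 6; 8*(6)^4 - 3*(6)^3 + 2*(6)^2 + 1*(6)^1 - 6 = (10368) + (-648) + (72) + (6) + (-6) = 9792; answer 9792
Part 3: S2 = 9792; r = 32; cross terms: (-1*32 - -13*-13)=-201, (-13*32 - -39*32)=832, (-39*-13 - -1*32)=539; twice the area = |1170| = 1170; area = 585; boundary points = 3 + 26 + 1 = 30; strictly interior points = area - boundary/2 + 1 = 571; answer 571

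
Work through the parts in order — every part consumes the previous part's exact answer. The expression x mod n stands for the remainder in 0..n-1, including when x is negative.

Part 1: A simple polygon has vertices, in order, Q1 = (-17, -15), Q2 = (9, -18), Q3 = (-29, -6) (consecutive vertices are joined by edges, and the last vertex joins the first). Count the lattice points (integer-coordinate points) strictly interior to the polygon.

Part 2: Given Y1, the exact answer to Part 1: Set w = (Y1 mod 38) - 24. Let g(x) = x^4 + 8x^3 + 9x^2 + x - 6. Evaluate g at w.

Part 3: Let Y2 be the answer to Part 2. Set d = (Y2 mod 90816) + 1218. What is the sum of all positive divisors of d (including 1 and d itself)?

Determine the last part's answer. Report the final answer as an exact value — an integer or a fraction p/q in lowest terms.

145080

Part 1: cross terms: (-17*-18 - 9*-15)=441, (9*-6 - -29*-18)=-576, (-29*-15 - -17*-6)=333; twice the area = |198| = 198; area = 99; boundary points = 1 + 2 + 3 = 6; strictly interior points = area - boundary/2 + 1 = 97; answer 97
Part 2: Y1 = 97; w = -3; 1*(-3)^4 + 8*(-3)^3 + 9*(-3)^2 + 1*(-3)^1 - 6 = (81) + (-216) + (81) + (-3) + (-6) = -63; answer -63
Part 3: Y2 = -63; d = 91971; 91971 = 3^2 * 11 * 929; sigma = (1 + 3 + 9) * (1 + 11) * (1 + 929) = 13 * 12 * 930 = 145080; answer 145080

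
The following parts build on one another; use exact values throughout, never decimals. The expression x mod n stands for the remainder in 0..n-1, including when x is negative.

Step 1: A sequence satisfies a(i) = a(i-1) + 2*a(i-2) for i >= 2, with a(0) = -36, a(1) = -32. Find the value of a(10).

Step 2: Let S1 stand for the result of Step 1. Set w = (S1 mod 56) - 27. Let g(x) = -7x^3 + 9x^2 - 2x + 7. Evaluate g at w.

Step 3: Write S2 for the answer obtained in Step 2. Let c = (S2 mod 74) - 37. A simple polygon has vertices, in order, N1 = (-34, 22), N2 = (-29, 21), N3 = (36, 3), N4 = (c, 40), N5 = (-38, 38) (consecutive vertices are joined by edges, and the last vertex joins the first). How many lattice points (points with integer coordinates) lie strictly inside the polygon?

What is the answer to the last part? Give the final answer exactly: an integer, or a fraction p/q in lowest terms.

Step 1: a(2) = 1*(-32) + 2*(-36) = -104; iterating: a(2)=-104, a(3)=-168, a(4)=-376, a(5)=-712, a(6)=-1464, a(7)=-2888, a(8)=-5816, a(9)=-11592, a(10)=-23224; answer -23224
Step 2: S1 = -23224; w = -11; -7*(-11)^3 + 9*(-11)^2 - 2*(-11)^1 + 7 = (9317) + (1089) + (22) + (7) = 10435; answer 10435
Step 3: S2 = 10435; c = -36; cross terms: (-34*21 - -29*22)=-76, (-29*3 - 36*21)=-843, (36*40 - -36*3)=1548, (-36*38 - -38*40)=152, (-38*22 - -34*38)=456; twice the area = |1237| = 1237; area = 1237/2; boundary points = 1 + 1 + 1 + 2 + 4 = 9; strictly interior points = area - boundary/2 + 1 = 615; answer 615

615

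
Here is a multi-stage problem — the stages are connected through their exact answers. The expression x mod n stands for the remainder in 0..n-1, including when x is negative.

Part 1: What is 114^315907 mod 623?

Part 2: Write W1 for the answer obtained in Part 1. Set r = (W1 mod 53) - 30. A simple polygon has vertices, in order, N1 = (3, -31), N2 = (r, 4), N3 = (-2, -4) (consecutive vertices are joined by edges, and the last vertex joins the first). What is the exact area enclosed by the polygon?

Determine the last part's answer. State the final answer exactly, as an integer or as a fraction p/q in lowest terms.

Part 1: squarings mod 623: 114^1=114, 114^2=536, 114^4=93, 114^8=550, 114^16=345, 114^32=32, 114^64=401, 114^128=67, 114^256=128, 114^512=186, 114^1024=331, 114^2048=536, 114^4096=93, 114^8192=550, 114^16384=345, 114^32768=32, 114^65536=401, 114^131072=67, 114^262144=128; 114^315907 = 114^1 * 114^2 * 114^512 * 114^4096 * 114^16384 * 114^32768 * 114^262144 = 44 (mod 623); answer 44
Part 2: W1 = 44; r = 14; cross terms: (3*4 - 14*-31)=446, (14*-4 - -2*4)=-48, (-2*-31 - 3*-4)=74; twice the area = |472| = 472; area = 236; answer 236

236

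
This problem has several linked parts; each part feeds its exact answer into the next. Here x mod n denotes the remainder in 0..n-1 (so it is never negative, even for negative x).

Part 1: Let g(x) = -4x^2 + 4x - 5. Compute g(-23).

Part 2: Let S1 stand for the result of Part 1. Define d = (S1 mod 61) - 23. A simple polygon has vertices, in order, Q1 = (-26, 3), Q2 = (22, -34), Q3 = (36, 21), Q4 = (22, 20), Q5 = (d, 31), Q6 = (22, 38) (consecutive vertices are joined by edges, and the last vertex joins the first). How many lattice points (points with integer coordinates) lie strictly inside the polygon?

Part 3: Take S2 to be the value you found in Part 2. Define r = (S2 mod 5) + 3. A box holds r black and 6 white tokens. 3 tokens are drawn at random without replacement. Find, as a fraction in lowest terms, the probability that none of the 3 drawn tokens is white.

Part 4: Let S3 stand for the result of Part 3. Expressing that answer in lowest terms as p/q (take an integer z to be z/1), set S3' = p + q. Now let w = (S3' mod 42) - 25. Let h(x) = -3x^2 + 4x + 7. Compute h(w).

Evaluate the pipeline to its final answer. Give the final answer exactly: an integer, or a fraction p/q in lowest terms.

-1817

Part 1: -4*(-23)^2 + 4*(-23)^1 - 5 = (-2116) + (-92) + (-5) = -2213; answer -2213
Part 2: S1 = -2213; d = 21; cross terms: (-26*-34 - 22*3)=818, (22*21 - 36*-34)=1686, (36*20 - 22*21)=258, (22*31 - 21*20)=262, (21*38 - 22*31)=116, (22*3 - -26*38)=1054; twice the area = |4194| = 4194; area = 2097; boundary points = 1 + 1 + 1 + 1 + 1 + 1 = 6; strictly interior points = area - boundary/2 + 1 = 2095; answer 2095
Part 3: S2 = 2095; r = 3; total draws C(9,3) = 84; favorable C(3,3) = 1; P = 1/84; answer 1/84
Part 4: S3 = 1/84; threaded value p + q = 85; w = -24; -3*(-24)^2 + 4*(-24)^1 + 7 = (-1728) + (-96) + (7) = -1817; answer -1817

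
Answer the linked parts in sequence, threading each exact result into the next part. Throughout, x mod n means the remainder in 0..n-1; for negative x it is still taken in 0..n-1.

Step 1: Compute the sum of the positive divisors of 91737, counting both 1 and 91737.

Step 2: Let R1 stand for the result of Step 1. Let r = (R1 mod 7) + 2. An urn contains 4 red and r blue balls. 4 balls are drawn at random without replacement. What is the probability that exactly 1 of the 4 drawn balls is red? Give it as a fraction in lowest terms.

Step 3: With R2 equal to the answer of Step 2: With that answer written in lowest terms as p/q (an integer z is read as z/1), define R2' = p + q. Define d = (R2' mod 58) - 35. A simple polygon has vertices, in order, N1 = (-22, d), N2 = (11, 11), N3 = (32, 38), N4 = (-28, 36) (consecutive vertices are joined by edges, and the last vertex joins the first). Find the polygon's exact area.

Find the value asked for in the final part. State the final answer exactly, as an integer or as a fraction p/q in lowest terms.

Step 1: 91737 = 3^2 * 10193; sigma = (1 + 3 + 9) * (1 + 10193) = 13 * 10194 = 132522; answer 132522
Step 2: R1 = 132522; r = 7; total draws C(11,4) = 330; favorable C(4,1)*C(7,3) = 140; P = 14/33; answer 14/33
Step 3: R2 = 14/33; threaded value p + q = 47; d = 12; cross terms: (-22*11 - 11*12)=-374, (11*38 - 32*11)=66, (32*36 - -28*38)=2216, (-28*12 - -22*36)=456; twice the area = |2364| = 2364; area = 1182; answer 1182

1182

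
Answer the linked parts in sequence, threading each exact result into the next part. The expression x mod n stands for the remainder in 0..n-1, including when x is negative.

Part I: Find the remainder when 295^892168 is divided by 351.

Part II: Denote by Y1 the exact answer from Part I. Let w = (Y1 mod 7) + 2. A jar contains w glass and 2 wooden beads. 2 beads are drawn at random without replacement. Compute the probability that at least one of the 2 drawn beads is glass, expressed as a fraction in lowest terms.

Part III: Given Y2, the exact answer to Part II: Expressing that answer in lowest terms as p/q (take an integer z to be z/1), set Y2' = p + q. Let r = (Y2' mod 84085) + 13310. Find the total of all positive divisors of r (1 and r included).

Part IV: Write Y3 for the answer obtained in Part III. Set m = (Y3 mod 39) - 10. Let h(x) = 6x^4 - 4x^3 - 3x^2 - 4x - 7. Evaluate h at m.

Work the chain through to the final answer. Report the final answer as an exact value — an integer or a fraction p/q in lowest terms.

4188

Part I: squarings mod 351: 295^1=295, 295^2=328, 295^4=178, 295^8=94, 295^16=61, 295^32=211, 295^64=295, 295^128=328, 295^256=178, 295^512=94, 295^1024=61, 295^2048=211, 295^4096=295, 295^8192=328, 295^16384=178, 295^32768=94, 295^65536=61, 295^131072=211, 295^262144=295, 295^524288=328; 295^892168 = 295^8 * 295^256 * 295^1024 * 295^2048 * 295^4096 * 295^32768 * 295^65536 * 295^262144 * 295^524288 = 61 (mod 351); answer 61
Part II: Y1 = 61; w = 7; total draws C(9,2) = 36; complement C(2,2) = 1; favorable 36 - 1 = 35; P = 35/36; answer 35/36
Part III: Y2 = 35/36; threaded value p + q = 71; r = 13381; 13381 is prime, so its only divisors are 1 and 13381; sigma = 1 + 13381 = 13382; answer 13382
Part IV: Y3 = 13382; m = -5; 6*(-5)^4 - 4*(-5)^3 - 3*(-5)^2 - 4*(-5)^1 - 7 = (3750) + (500) + (-75) + (20) + (-7) = 4188; answer 4188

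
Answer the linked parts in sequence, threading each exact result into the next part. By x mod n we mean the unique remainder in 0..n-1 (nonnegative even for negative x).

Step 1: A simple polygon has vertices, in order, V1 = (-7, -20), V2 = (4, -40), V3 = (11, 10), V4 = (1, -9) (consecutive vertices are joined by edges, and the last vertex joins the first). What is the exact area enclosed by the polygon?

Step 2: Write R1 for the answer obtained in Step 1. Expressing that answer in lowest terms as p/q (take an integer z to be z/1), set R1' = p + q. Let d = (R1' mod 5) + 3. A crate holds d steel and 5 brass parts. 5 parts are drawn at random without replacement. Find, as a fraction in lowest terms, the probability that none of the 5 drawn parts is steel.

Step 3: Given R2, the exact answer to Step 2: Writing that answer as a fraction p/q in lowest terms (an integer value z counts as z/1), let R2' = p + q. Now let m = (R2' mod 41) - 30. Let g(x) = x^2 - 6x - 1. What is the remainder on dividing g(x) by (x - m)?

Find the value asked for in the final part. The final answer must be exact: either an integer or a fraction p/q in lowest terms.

Step 1: cross terms: (-7*-40 - 4*-20)=360, (4*10 - 11*-40)=480, (11*-9 - 1*10)=-109, (1*-20 - -7*-9)=-83; twice the area = |648| = 648; area = 324; answer 324
Step 2: R1 = 324; threaded value p + q = 325; d = 3; total draws C(8,5) = 56; favorable C(5,5) = 1; P = 1/56; answer 1/56
Step 3: R2 = 1/56; threaded value p + q = 57; m = -14; remainder = value at the root: 1*(-14)^2 - 6*(-14)^1 - 1 = (196) + (84) + (-1) = 279; answer 279

279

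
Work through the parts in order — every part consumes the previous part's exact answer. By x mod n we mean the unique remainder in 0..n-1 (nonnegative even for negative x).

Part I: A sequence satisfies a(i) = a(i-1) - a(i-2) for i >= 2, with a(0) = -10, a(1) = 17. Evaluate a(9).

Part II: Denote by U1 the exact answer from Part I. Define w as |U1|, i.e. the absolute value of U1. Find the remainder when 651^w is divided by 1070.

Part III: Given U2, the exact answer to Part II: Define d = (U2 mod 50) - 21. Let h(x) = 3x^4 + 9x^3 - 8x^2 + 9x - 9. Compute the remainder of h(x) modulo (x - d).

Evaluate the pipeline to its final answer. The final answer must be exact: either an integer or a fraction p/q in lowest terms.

Part I: a(2) = 1*(17) - 1*(-10) = 27; iterating: a(2)=27, a(3)=10, a(4)=-17, a(5)=-27, a(6)=-10, a(7)=17, a(8)=27, a(9)=10; answer 10
Part II: U1 = 10; w = 10; squarings mod 1070: 651^1=651, 651^2=81, 651^4=141, 651^8=621; 651^10 = 651^2 * 651^8 = 11 (mod 1070); answer 11
Part III: U2 = 11; d = -10; remainder = value at the root: 3*(-10)^4 + 9*(-10)^3 - 8*(-10)^2 + 9*(-10)^1 - 9 = (30000) + (-9000) + (-800) + (-90) + (-9) = 20101; answer 20101

20101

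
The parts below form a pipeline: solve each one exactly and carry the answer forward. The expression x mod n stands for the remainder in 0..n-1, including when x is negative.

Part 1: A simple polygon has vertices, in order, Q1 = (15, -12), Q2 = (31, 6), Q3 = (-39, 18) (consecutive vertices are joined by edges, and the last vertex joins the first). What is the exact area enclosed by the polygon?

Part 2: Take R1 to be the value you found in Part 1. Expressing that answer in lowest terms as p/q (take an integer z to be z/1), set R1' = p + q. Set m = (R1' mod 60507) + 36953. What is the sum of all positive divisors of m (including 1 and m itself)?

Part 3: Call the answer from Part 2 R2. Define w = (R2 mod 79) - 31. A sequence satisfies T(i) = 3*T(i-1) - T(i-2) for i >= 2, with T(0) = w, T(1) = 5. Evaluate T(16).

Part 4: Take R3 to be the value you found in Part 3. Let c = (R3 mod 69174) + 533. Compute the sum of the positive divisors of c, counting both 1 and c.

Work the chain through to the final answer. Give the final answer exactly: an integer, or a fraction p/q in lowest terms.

Part 1: cross terms: (15*6 - 31*-12)=462, (31*18 - -39*6)=792, (-39*-12 - 15*18)=198; twice the area = |1452| = 1452; area = 726; answer 726
Part 2: R1 = 726; threaded value p + q = 727; m = 37680; 37680 = 2^4 * 3 * 5 * 157; sigma = (1 + 2 + 4 + 8 + 16) * (1 + 3) * (1 + 5) * (1 + 157) = 31 * 4 * 6 * 158 = 117552; answer 117552
Part 3: R2 = 117552; w = -31; T(2) = 3*(5) - 1*(-31) = 46; iterating: T(2)=46, T(3)=133, T(4)=353, T(5)=926, T(6)=2425, T(7)=6349, T(8)=16622, T(9)=43517, T(10)=113929, T(11)=298270, T(12)=780881, T(13)=2044373, T(14)=5352238, T(15)=14012341, T(16)=36684785; answer 36684785
Part 4: R3 = 36684785; c = 23098; 23098 = 2 * 11549; sigma = (1 + 2) * (1 + 11549) = 3 * 11550 = 34650; answer 34650

34650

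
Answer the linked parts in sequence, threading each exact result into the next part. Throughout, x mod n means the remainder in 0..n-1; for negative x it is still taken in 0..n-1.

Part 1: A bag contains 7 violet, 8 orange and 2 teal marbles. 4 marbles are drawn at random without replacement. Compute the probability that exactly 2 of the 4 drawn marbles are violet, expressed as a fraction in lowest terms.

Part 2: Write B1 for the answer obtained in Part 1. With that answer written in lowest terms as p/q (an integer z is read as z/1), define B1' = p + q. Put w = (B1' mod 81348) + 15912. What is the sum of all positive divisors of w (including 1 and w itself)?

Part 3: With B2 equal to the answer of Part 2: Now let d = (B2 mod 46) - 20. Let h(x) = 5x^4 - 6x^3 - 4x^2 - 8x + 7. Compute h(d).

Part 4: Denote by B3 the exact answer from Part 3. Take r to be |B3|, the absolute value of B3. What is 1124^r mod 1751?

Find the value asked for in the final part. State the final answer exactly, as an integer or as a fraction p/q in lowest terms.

Part 1: total draws C(17,4) = 2380; favorable C(7,2)*C(10,2) = 945; P = 27/68; answer 27/68
Part 2: B1 = 27/68; threaded value p + q = 95; w = 16007; 16007 is prime, so its only divisors are 1 and 16007; sigma = 1 + 16007 = 16008; answer 16008
Part 3: B2 = 16008; d = -20; 5*(-20)^4 - 6*(-20)^3 - 4*(-20)^2 - 8*(-20)^1 + 7 = (800000) + (48000) + (-1600) + (160) + (7) = 846567; answer 846567
Part 4: B3 = 846567; r = 846567; squarings mod 1751: 1124^1=1124, 1124^2=905, 1124^4=1308, 1124^8=137, 1124^16=1259, 1124^32=426, 1124^64=1123, 1124^128=409, 1124^256=936, 1124^512=596, 1124^1024=1514, 1124^2048=137, 1124^4096=1259, 1124^8192=426, 1124^16384=1123, 1124^32768=409, 1124^65536=936, 1124^131072=596, 1124^262144=1514, 1124^524288=137; 1124^846567 = 1124^1 * 1124^2 * 1124^4 * 1124^32 * 1124^64 * 1124^128 * 1124^512 * 1124^2048 * 1124^8192 * 1124^16384 * 1124^32768 * 1124^262144 * 1124^524288 = 94 (mod 1751); answer 94

94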